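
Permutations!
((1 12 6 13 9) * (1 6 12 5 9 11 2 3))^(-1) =(1 3 2 11 13 6 9 5) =((1 5 9 6 13 11 2 3))^(-1)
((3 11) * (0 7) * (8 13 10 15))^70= ((0 7)(3 11)(8 13 10 15))^70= (8 10)(13 15)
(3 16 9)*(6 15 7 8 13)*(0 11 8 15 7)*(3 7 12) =(0 11 8 13 6 12 3 16 9 7 15) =[11, 1, 2, 16, 4, 5, 12, 15, 13, 7, 10, 8, 3, 6, 14, 0, 9]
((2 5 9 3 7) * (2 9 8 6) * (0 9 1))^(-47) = ((0 9 3 7 1)(2 5 8 6))^(-47) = (0 7 9 1 3)(2 5 8 6)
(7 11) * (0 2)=[2, 1, 0, 3, 4, 5, 6, 11, 8, 9, 10, 7]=(0 2)(7 11)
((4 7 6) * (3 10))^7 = ((3 10)(4 7 6))^7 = (3 10)(4 7 6)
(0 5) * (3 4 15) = [5, 1, 2, 4, 15, 0, 6, 7, 8, 9, 10, 11, 12, 13, 14, 3] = (0 5)(3 4 15)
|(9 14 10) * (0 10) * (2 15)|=4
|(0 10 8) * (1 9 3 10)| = 6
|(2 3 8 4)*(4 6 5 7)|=7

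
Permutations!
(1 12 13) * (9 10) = (1 12 13)(9 10) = [0, 12, 2, 3, 4, 5, 6, 7, 8, 10, 9, 11, 13, 1]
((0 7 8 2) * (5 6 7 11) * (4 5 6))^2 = (0 6 8)(2 11 7)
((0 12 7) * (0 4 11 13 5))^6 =((0 12 7 4 11 13 5))^6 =(0 5 13 11 4 7 12)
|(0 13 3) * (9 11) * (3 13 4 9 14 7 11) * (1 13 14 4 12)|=10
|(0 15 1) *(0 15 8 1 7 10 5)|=7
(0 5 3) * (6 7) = (0 5 3)(6 7) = [5, 1, 2, 0, 4, 3, 7, 6]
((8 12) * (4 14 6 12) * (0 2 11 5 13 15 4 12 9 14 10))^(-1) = (0 10 4 15 13 5 11 2)(6 14 9)(8 12)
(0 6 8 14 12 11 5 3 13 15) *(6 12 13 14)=(0 12 11 5 3 14 13 15)(6 8)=[12, 1, 2, 14, 4, 3, 8, 7, 6, 9, 10, 5, 11, 15, 13, 0]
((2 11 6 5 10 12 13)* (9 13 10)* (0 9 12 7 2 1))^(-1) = ((0 9 13 1)(2 11 6 5 12 10 7))^(-1) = (0 1 13 9)(2 7 10 12 5 6 11)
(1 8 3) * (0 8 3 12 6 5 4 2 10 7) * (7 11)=(0 8 12 6 5 4 2 10 11 7)(1 3)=[8, 3, 10, 1, 2, 4, 5, 0, 12, 9, 11, 7, 6]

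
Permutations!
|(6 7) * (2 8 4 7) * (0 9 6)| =7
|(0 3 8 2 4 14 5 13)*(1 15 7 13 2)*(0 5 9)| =12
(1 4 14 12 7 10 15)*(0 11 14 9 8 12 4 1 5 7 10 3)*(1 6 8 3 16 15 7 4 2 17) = (0 11 14 2 17 1 6 8 12 10 7 16 15 5 4 9 3) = [11, 6, 17, 0, 9, 4, 8, 16, 12, 3, 7, 14, 10, 13, 2, 5, 15, 1]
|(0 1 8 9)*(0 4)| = |(0 1 8 9 4)| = 5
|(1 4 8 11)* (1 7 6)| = |(1 4 8 11 7 6)| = 6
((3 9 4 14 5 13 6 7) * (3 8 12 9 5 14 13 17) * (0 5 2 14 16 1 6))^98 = (0 6 5 7 17 8 3 12 2 9 14 4 16 13 1)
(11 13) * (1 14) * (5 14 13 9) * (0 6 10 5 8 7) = (0 6 10 5 14 1 13 11 9 8 7) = [6, 13, 2, 3, 4, 14, 10, 0, 7, 8, 5, 9, 12, 11, 1]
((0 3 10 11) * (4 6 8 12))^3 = ((0 3 10 11)(4 6 8 12))^3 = (0 11 10 3)(4 12 8 6)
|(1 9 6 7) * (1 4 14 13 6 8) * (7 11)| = |(1 9 8)(4 14 13 6 11 7)| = 6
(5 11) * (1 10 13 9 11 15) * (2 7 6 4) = [0, 10, 7, 3, 2, 15, 4, 6, 8, 11, 13, 5, 12, 9, 14, 1] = (1 10 13 9 11 5 15)(2 7 6 4)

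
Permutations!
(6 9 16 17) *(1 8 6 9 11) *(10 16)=(1 8 6 11)(9 10 16 17)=[0, 8, 2, 3, 4, 5, 11, 7, 6, 10, 16, 1, 12, 13, 14, 15, 17, 9]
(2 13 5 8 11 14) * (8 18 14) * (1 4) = (1 4)(2 13 5 18 14)(8 11) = [0, 4, 13, 3, 1, 18, 6, 7, 11, 9, 10, 8, 12, 5, 2, 15, 16, 17, 14]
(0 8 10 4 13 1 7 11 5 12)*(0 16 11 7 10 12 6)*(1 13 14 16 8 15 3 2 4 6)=(0 15 3 2 4 14 16 11 5 1 10 6)(8 12)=[15, 10, 4, 2, 14, 1, 0, 7, 12, 9, 6, 5, 8, 13, 16, 3, 11]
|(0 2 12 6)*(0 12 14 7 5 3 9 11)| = 8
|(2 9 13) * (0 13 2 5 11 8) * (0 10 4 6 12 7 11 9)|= |(0 13 5 9 2)(4 6 12 7 11 8 10)|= 35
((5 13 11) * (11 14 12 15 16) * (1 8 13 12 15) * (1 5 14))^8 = (16)(1 13 8)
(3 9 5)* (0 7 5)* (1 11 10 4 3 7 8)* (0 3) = (0 8 1 11 10 4)(3 9)(5 7) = [8, 11, 2, 9, 0, 7, 6, 5, 1, 3, 4, 10]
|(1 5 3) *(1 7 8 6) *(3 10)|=7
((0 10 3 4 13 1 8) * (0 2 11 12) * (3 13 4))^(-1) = (0 12 11 2 8 1 13 10) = ((0 10 13 1 8 2 11 12))^(-1)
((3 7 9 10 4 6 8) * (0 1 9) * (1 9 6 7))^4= (0 7 4 10 9)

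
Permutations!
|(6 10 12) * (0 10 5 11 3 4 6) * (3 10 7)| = |(0 7 3 4 6 5 11 10 12)| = 9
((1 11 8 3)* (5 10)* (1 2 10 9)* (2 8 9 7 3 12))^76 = ((1 11 9)(2 10 5 7 3 8 12))^76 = (1 11 9)(2 12 8 3 7 5 10)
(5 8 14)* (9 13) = (5 8 14)(9 13) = [0, 1, 2, 3, 4, 8, 6, 7, 14, 13, 10, 11, 12, 9, 5]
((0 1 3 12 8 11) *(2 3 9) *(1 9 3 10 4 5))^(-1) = (0 11 8 12 3 1 5 4 10 2 9)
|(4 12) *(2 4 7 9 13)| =6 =|(2 4 12 7 9 13)|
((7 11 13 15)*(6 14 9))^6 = (7 13)(11 15)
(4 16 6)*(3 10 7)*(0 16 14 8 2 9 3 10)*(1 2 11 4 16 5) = [5, 2, 9, 0, 14, 1, 16, 10, 11, 3, 7, 4, 12, 13, 8, 15, 6] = (0 5 1 2 9 3)(4 14 8 11)(6 16)(7 10)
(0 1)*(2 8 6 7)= (0 1)(2 8 6 7)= [1, 0, 8, 3, 4, 5, 7, 2, 6]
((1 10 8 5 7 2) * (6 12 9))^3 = (12)(1 5)(2 8)(7 10)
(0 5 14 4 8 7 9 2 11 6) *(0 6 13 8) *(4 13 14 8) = [5, 1, 11, 3, 0, 8, 6, 9, 7, 2, 10, 14, 12, 4, 13] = (0 5 8 7 9 2 11 14 13 4)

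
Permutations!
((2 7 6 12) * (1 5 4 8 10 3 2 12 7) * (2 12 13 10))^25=((1 5 4 8 2)(3 12 13 10)(6 7))^25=(3 12 13 10)(6 7)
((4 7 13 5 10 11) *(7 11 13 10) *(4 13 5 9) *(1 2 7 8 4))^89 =((1 2 7 10 5 8 4 11 13 9))^89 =(1 9 13 11 4 8 5 10 7 2)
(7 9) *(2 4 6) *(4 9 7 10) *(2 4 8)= (2 9 10 8)(4 6)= [0, 1, 9, 3, 6, 5, 4, 7, 2, 10, 8]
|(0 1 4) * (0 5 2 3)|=|(0 1 4 5 2 3)|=6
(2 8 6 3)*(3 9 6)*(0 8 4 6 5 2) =(0 8 3)(2 4 6 9 5) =[8, 1, 4, 0, 6, 2, 9, 7, 3, 5]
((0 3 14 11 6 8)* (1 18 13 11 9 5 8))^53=((0 3 14 9 5 8)(1 18 13 11 6))^53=(0 8 5 9 14 3)(1 11 18 6 13)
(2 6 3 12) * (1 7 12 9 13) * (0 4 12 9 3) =(0 4 12 2 6)(1 7 9 13) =[4, 7, 6, 3, 12, 5, 0, 9, 8, 13, 10, 11, 2, 1]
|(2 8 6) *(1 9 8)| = |(1 9 8 6 2)| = 5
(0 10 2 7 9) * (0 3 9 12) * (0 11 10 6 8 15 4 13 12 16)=(0 6 8 15 4 13 12 11 10 2 7 16)(3 9)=[6, 1, 7, 9, 13, 5, 8, 16, 15, 3, 2, 10, 11, 12, 14, 4, 0]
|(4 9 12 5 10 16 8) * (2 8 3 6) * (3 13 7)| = 12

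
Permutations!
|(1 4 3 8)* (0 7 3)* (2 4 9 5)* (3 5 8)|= 15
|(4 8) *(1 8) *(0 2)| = 6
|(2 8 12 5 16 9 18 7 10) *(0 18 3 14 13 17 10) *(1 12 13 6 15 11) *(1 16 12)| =210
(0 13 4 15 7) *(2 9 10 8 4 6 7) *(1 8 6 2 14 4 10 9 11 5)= (0 13 2 11 5 1 8 10 6 7)(4 15 14)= [13, 8, 11, 3, 15, 1, 7, 0, 10, 9, 6, 5, 12, 2, 4, 14]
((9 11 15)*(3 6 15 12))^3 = ((3 6 15 9 11 12))^3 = (3 9)(6 11)(12 15)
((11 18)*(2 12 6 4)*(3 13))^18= (18)(2 6)(4 12)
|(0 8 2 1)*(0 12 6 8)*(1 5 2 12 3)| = 6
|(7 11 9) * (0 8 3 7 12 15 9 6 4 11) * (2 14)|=12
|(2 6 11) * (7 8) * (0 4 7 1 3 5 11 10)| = |(0 4 7 8 1 3 5 11 2 6 10)| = 11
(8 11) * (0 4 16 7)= [4, 1, 2, 3, 16, 5, 6, 0, 11, 9, 10, 8, 12, 13, 14, 15, 7]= (0 4 16 7)(8 11)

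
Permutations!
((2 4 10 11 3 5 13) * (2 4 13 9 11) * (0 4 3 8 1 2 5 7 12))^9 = (0 13 11 4 3 8 10 7 1 5 12 2 9)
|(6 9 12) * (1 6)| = 4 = |(1 6 9 12)|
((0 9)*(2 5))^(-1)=(0 9)(2 5)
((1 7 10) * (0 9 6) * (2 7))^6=((0 9 6)(1 2 7 10))^6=(1 7)(2 10)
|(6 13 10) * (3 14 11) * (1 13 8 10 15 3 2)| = 21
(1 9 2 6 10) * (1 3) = (1 9 2 6 10 3) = [0, 9, 6, 1, 4, 5, 10, 7, 8, 2, 3]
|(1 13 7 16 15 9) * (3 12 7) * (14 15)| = |(1 13 3 12 7 16 14 15 9)| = 9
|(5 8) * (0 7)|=2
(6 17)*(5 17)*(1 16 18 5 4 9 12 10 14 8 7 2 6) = (1 16 18 5 17)(2 6 4 9 12 10 14 8 7) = [0, 16, 6, 3, 9, 17, 4, 2, 7, 12, 14, 11, 10, 13, 8, 15, 18, 1, 5]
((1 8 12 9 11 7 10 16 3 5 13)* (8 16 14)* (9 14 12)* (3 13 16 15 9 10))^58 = (1 7 13 11 16 9 5 15 3)(8 12)(10 14) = ((1 15 9 11 7 3 5 16 13)(8 10 12 14))^58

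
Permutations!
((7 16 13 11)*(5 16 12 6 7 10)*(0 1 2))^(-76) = (0 2 1)(5 10 11 13 16)(6 12 7)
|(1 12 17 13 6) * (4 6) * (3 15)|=6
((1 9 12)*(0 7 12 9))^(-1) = ((0 7 12 1))^(-1) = (0 1 12 7)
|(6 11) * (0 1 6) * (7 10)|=|(0 1 6 11)(7 10)|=4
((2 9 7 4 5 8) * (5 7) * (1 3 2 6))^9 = ((1 3 2 9 5 8 6)(4 7))^9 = (1 2 5 6 3 9 8)(4 7)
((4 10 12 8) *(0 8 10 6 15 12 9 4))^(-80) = ((0 8)(4 6 15 12 10 9))^(-80) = (4 10 15)(6 9 12)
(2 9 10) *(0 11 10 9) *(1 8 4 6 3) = (0 11 10 2)(1 8 4 6 3) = [11, 8, 0, 1, 6, 5, 3, 7, 4, 9, 2, 10]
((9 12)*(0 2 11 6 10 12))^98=((0 2 11 6 10 12 9))^98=(12)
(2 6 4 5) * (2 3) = (2 6 4 5 3) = [0, 1, 6, 2, 5, 3, 4]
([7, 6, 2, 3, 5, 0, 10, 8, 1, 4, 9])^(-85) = (0 10 7 9 8 4 1 5 6)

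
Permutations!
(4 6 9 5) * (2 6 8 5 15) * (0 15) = (0 15 2 6 9)(4 8 5) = [15, 1, 6, 3, 8, 4, 9, 7, 5, 0, 10, 11, 12, 13, 14, 2]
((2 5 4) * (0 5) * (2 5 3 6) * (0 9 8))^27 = (0 2)(3 9)(4 5)(6 8)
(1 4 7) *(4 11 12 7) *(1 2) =[0, 11, 1, 3, 4, 5, 6, 2, 8, 9, 10, 12, 7] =(1 11 12 7 2)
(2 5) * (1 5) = (1 5 2) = [0, 5, 1, 3, 4, 2]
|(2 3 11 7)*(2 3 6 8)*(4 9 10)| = 3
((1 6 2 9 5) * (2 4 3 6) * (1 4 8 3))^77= (1 9 4 2 5)(3 8 6)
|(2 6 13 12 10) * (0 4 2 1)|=8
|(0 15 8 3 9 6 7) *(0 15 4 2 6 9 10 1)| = |(0 4 2 6 7 15 8 3 10 1)| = 10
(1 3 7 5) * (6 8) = [0, 3, 2, 7, 4, 1, 8, 5, 6] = (1 3 7 5)(6 8)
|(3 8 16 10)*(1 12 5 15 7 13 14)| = |(1 12 5 15 7 13 14)(3 8 16 10)| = 28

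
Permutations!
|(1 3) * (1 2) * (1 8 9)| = 5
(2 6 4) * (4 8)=(2 6 8 4)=[0, 1, 6, 3, 2, 5, 8, 7, 4]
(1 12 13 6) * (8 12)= [0, 8, 2, 3, 4, 5, 1, 7, 12, 9, 10, 11, 13, 6]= (1 8 12 13 6)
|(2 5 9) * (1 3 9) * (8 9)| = |(1 3 8 9 2 5)| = 6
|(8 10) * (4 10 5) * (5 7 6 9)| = 7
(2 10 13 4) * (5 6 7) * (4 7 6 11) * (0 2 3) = (0 2 10 13 7 5 11 4 3) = [2, 1, 10, 0, 3, 11, 6, 5, 8, 9, 13, 4, 12, 7]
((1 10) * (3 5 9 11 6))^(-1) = ((1 10)(3 5 9 11 6))^(-1) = (1 10)(3 6 11 9 5)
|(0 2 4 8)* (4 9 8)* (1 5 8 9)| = |(9)(0 2 1 5 8)| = 5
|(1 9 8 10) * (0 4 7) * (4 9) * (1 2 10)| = 6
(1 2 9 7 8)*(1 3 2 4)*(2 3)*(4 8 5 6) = (1 8 2 9 7 5 6 4) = [0, 8, 9, 3, 1, 6, 4, 5, 2, 7]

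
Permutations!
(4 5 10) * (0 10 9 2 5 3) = (0 10 4 3)(2 5 9) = [10, 1, 5, 0, 3, 9, 6, 7, 8, 2, 4]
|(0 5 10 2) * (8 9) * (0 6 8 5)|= 6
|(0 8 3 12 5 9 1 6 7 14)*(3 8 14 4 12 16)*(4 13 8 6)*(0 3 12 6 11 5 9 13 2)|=|(0 14 3 16 12 9 1 4 6 7 2)(5 13 8 11)|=44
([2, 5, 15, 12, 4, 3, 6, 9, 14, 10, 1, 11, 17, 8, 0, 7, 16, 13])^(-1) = (0 14 8 13 17 12 3 5 1 10 9 7 15 2)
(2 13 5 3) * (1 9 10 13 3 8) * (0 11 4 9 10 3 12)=[11, 10, 12, 2, 9, 8, 6, 7, 1, 3, 13, 4, 0, 5]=(0 11 4 9 3 2 12)(1 10 13 5 8)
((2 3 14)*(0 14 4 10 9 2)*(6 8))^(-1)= (0 14)(2 9 10 4 3)(6 8)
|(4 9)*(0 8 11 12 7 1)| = 6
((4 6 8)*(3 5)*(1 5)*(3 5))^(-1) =(1 3)(4 8 6)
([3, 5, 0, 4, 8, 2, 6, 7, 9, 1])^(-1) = [2, 9, 5, 0, 3, 1, 6, 7, 4, 8]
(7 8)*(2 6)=[0, 1, 6, 3, 4, 5, 2, 8, 7]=(2 6)(7 8)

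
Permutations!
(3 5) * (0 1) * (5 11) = (0 1)(3 11 5) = [1, 0, 2, 11, 4, 3, 6, 7, 8, 9, 10, 5]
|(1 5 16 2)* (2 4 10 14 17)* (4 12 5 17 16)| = |(1 17 2)(4 10 14 16 12 5)| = 6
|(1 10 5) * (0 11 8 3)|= 12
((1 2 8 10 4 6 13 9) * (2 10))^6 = (13)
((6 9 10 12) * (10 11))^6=((6 9 11 10 12))^6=(6 9 11 10 12)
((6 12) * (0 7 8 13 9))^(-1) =(0 9 13 8 7)(6 12)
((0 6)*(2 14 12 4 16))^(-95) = ((0 6)(2 14 12 4 16))^(-95) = (16)(0 6)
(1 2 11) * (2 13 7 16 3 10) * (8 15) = (1 13 7 16 3 10 2 11)(8 15) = [0, 13, 11, 10, 4, 5, 6, 16, 15, 9, 2, 1, 12, 7, 14, 8, 3]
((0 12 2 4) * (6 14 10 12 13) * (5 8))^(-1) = (0 4 2 12 10 14 6 13)(5 8)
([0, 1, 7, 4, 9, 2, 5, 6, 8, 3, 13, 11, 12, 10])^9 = (2 7 6 5)(10 13)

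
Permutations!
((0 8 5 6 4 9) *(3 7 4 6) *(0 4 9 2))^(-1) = (0 2 4 9 7 3 5 8)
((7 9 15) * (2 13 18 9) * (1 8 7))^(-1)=(1 15 9 18 13 2 7 8)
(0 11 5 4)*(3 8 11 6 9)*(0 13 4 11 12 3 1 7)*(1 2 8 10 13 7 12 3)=(0 6 9 2 8 3 10 13 4 7)(1 12)(5 11)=[6, 12, 8, 10, 7, 11, 9, 0, 3, 2, 13, 5, 1, 4]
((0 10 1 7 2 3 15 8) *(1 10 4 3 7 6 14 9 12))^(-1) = ((0 4 3 15 8)(1 6 14 9 12)(2 7))^(-1) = (0 8 15 3 4)(1 12 9 14 6)(2 7)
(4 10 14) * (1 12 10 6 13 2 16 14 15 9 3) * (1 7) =[0, 12, 16, 7, 6, 5, 13, 1, 8, 3, 15, 11, 10, 2, 4, 9, 14] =(1 12 10 15 9 3 7)(2 16 14 4 6 13)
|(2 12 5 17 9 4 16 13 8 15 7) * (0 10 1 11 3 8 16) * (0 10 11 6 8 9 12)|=12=|(0 11 3 9 4 10 1 6 8 15 7 2)(5 17 12)(13 16)|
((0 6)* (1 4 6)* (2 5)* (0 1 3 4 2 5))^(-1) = (0 2 1 6 4 3)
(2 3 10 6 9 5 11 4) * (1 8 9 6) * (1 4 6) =(1 8 9 5 11 6)(2 3 10 4) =[0, 8, 3, 10, 2, 11, 1, 7, 9, 5, 4, 6]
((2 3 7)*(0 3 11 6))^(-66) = ((0 3 7 2 11 6))^(-66) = (11)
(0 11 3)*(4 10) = (0 11 3)(4 10) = [11, 1, 2, 0, 10, 5, 6, 7, 8, 9, 4, 3]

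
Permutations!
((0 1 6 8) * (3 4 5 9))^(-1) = ((0 1 6 8)(3 4 5 9))^(-1) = (0 8 6 1)(3 9 5 4)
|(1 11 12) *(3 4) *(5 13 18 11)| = 6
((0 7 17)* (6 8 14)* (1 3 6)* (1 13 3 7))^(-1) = (0 17 7 1)(3 13 14 8 6)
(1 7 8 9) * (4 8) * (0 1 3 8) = (0 1 7 4)(3 8 9) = [1, 7, 2, 8, 0, 5, 6, 4, 9, 3]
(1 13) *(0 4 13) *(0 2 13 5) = (0 4 5)(1 2 13) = [4, 2, 13, 3, 5, 0, 6, 7, 8, 9, 10, 11, 12, 1]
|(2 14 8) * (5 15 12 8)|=6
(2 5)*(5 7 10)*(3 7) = (2 3 7 10 5) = [0, 1, 3, 7, 4, 2, 6, 10, 8, 9, 5]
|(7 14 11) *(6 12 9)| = |(6 12 9)(7 14 11)| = 3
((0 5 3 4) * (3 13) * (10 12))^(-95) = (13)(10 12)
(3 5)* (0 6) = (0 6)(3 5) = [6, 1, 2, 5, 4, 3, 0]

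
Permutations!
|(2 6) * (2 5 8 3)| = 5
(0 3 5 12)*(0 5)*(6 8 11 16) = (0 3)(5 12)(6 8 11 16) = [3, 1, 2, 0, 4, 12, 8, 7, 11, 9, 10, 16, 5, 13, 14, 15, 6]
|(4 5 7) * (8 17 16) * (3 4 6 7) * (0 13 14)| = |(0 13 14)(3 4 5)(6 7)(8 17 16)| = 6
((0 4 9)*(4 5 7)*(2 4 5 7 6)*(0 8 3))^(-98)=((0 7 5 6 2 4 9 8 3))^(-98)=(0 7 5 6 2 4 9 8 3)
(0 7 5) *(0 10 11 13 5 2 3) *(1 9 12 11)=(0 7 2 3)(1 9 12 11 13 5 10)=[7, 9, 3, 0, 4, 10, 6, 2, 8, 12, 1, 13, 11, 5]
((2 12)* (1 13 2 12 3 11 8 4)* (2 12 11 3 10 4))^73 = ((1 13 12 11 8 2 10 4))^73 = (1 13 12 11 8 2 10 4)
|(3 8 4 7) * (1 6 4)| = |(1 6 4 7 3 8)| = 6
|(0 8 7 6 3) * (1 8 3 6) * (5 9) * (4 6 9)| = 12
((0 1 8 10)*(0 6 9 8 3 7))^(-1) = (0 7 3 1)(6 10 8 9)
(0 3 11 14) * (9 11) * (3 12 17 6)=(0 12 17 6 3 9 11 14)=[12, 1, 2, 9, 4, 5, 3, 7, 8, 11, 10, 14, 17, 13, 0, 15, 16, 6]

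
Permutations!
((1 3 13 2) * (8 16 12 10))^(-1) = (1 2 13 3)(8 10 12 16)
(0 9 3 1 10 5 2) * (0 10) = [9, 0, 10, 1, 4, 2, 6, 7, 8, 3, 5] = (0 9 3 1)(2 10 5)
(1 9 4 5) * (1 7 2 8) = [0, 9, 8, 3, 5, 7, 6, 2, 1, 4] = (1 9 4 5 7 2 8)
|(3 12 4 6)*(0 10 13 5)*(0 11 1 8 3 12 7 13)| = 42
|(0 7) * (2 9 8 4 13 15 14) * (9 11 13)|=|(0 7)(2 11 13 15 14)(4 9 8)|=30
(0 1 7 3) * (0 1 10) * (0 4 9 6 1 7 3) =(0 10 4 9 6 1 3 7) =[10, 3, 2, 7, 9, 5, 1, 0, 8, 6, 4]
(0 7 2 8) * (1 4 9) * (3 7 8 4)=(0 8)(1 3 7 2 4 9)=[8, 3, 4, 7, 9, 5, 6, 2, 0, 1]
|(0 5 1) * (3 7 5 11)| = 6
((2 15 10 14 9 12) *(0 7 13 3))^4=(2 9 10)(12 14 15)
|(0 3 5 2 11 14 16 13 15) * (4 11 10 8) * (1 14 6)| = 14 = |(0 3 5 2 10 8 4 11 6 1 14 16 13 15)|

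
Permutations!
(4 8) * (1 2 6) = (1 2 6)(4 8) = [0, 2, 6, 3, 8, 5, 1, 7, 4]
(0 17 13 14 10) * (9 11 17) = [9, 1, 2, 3, 4, 5, 6, 7, 8, 11, 0, 17, 12, 14, 10, 15, 16, 13] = (0 9 11 17 13 14 10)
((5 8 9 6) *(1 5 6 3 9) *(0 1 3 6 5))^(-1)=((0 1)(3 9 6 5 8))^(-1)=(0 1)(3 8 5 6 9)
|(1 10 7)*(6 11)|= 6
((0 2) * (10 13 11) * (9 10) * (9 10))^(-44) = ((0 2)(10 13 11))^(-44) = (10 13 11)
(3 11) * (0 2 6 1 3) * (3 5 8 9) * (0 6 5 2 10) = [10, 2, 5, 11, 4, 8, 1, 7, 9, 3, 0, 6] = (0 10)(1 2 5 8 9 3 11 6)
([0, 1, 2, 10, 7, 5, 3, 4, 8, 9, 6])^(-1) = [0, 1, 2, 6, 7, 5, 10, 4, 8, 9, 3]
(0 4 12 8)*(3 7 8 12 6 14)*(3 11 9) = (0 4 6 14 11 9 3 7 8) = [4, 1, 2, 7, 6, 5, 14, 8, 0, 3, 10, 9, 12, 13, 11]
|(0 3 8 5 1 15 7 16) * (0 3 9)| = 14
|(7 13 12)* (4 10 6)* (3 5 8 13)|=|(3 5 8 13 12 7)(4 10 6)|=6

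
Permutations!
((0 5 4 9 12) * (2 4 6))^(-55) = ((0 5 6 2 4 9 12))^(-55) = (0 5 6 2 4 9 12)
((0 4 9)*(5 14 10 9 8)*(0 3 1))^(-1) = (0 1 3 9 10 14 5 8 4)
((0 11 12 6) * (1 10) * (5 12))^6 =((0 11 5 12 6)(1 10))^6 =(0 11 5 12 6)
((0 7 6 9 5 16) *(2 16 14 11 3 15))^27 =(0 14 16 5 2 9 15 6 3 7 11)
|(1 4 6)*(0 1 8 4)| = |(0 1)(4 6 8)| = 6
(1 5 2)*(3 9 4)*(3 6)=[0, 5, 1, 9, 6, 2, 3, 7, 8, 4]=(1 5 2)(3 9 4 6)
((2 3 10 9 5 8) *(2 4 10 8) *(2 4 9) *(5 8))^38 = (2 4 3 10 5)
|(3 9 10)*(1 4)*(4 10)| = 5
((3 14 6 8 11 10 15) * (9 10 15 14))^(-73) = ((3 9 10 14 6 8 11 15))^(-73) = (3 15 11 8 6 14 10 9)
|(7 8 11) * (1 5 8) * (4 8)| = |(1 5 4 8 11 7)| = 6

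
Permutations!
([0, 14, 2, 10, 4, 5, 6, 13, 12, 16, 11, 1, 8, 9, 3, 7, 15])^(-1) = (1 11 10 3 14)(7 15 16 9 13)(8 12)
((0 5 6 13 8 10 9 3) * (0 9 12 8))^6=((0 5 6 13)(3 9)(8 10 12))^6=(0 6)(5 13)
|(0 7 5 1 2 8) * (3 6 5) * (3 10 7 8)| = 10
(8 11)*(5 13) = [0, 1, 2, 3, 4, 13, 6, 7, 11, 9, 10, 8, 12, 5] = (5 13)(8 11)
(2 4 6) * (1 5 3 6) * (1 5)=[0, 1, 4, 6, 5, 3, 2]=(2 4 5 3 6)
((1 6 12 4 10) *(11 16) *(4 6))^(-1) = ((1 4 10)(6 12)(11 16))^(-1) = (1 10 4)(6 12)(11 16)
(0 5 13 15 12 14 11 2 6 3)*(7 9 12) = (0 5 13 15 7 9 12 14 11 2 6 3) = [5, 1, 6, 0, 4, 13, 3, 9, 8, 12, 10, 2, 14, 15, 11, 7]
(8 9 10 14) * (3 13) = (3 13)(8 9 10 14) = [0, 1, 2, 13, 4, 5, 6, 7, 9, 10, 14, 11, 12, 3, 8]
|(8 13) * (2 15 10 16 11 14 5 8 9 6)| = |(2 15 10 16 11 14 5 8 13 9 6)| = 11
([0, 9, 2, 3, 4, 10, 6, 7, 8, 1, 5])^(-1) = (1 9)(5 10)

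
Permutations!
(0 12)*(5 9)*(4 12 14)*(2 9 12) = [14, 1, 9, 3, 2, 12, 6, 7, 8, 5, 10, 11, 0, 13, 4] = (0 14 4 2 9 5 12)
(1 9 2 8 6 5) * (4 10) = (1 9 2 8 6 5)(4 10) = [0, 9, 8, 3, 10, 1, 5, 7, 6, 2, 4]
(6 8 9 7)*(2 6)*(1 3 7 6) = (1 3 7 2)(6 8 9) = [0, 3, 1, 7, 4, 5, 8, 2, 9, 6]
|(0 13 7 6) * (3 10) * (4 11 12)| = 12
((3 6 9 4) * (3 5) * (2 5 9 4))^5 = ((2 5 3 6 4 9))^5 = (2 9 4 6 3 5)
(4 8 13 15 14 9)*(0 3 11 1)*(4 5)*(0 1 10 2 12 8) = (0 3 11 10 2 12 8 13 15 14 9 5 4) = [3, 1, 12, 11, 0, 4, 6, 7, 13, 5, 2, 10, 8, 15, 9, 14]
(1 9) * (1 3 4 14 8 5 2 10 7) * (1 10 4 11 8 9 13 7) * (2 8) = (1 13 7 10)(2 4 14 9 3 11)(5 8) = [0, 13, 4, 11, 14, 8, 6, 10, 5, 3, 1, 2, 12, 7, 9]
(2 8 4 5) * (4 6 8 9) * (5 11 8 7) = (2 9 4 11 8 6 7 5) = [0, 1, 9, 3, 11, 2, 7, 5, 6, 4, 10, 8]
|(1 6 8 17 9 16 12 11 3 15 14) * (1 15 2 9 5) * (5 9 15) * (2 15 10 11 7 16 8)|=|(1 6 2 10 11 3 15 14 5)(7 16 12)(8 17 9)|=9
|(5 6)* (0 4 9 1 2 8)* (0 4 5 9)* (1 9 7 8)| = |(9)(0 5 6 7 8 4)(1 2)| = 6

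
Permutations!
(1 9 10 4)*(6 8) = [0, 9, 2, 3, 1, 5, 8, 7, 6, 10, 4] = (1 9 10 4)(6 8)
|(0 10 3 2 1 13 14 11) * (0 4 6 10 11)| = |(0 11 4 6 10 3 2 1 13 14)| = 10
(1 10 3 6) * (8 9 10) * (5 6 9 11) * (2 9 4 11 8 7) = (1 7 2 9 10 3 4 11 5 6) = [0, 7, 9, 4, 11, 6, 1, 2, 8, 10, 3, 5]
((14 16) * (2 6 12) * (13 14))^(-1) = ((2 6 12)(13 14 16))^(-1) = (2 12 6)(13 16 14)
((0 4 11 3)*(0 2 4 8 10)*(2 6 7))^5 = ((0 8 10)(2 4 11 3 6 7))^5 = (0 10 8)(2 7 6 3 11 4)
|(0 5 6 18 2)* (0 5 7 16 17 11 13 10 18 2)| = 24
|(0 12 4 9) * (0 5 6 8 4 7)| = 15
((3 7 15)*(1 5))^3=(15)(1 5)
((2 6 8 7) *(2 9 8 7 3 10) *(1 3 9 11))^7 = (11)(8 9)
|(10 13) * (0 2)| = 2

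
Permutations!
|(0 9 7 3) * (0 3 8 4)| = |(0 9 7 8 4)| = 5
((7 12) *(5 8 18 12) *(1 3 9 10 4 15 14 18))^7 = (1 18 9 7 4 8 14 3 12 10 5 15)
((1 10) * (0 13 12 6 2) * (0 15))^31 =(0 13 12 6 2 15)(1 10)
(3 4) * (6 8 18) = (3 4)(6 8 18) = [0, 1, 2, 4, 3, 5, 8, 7, 18, 9, 10, 11, 12, 13, 14, 15, 16, 17, 6]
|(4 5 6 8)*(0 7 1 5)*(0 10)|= |(0 7 1 5 6 8 4 10)|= 8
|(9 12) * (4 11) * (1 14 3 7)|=|(1 14 3 7)(4 11)(9 12)|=4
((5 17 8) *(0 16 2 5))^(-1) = (0 8 17 5 2 16)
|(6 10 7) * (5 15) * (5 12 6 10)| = 4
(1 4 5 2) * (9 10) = [0, 4, 1, 3, 5, 2, 6, 7, 8, 10, 9] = (1 4 5 2)(9 10)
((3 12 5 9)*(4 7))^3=(3 9 5 12)(4 7)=((3 12 5 9)(4 7))^3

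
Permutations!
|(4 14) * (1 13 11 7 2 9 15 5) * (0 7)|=18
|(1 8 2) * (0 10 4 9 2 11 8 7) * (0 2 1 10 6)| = 6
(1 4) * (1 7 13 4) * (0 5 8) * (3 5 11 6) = (0 11 6 3 5 8)(4 7 13) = [11, 1, 2, 5, 7, 8, 3, 13, 0, 9, 10, 6, 12, 4]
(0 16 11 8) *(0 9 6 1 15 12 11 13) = (0 16 13)(1 15 12 11 8 9 6) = [16, 15, 2, 3, 4, 5, 1, 7, 9, 6, 10, 8, 11, 0, 14, 12, 13]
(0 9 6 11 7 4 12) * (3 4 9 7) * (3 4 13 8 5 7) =[3, 1, 2, 13, 12, 7, 11, 9, 5, 6, 10, 4, 0, 8] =(0 3 13 8 5 7 9 6 11 4 12)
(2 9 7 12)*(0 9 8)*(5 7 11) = (0 9 11 5 7 12 2 8) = [9, 1, 8, 3, 4, 7, 6, 12, 0, 11, 10, 5, 2]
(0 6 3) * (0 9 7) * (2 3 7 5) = (0 6 7)(2 3 9 5) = [6, 1, 3, 9, 4, 2, 7, 0, 8, 5]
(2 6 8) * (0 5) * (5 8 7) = (0 8 2 6 7 5) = [8, 1, 6, 3, 4, 0, 7, 5, 2]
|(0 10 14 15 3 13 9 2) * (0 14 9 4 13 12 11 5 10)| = 18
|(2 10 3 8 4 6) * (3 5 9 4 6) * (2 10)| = 7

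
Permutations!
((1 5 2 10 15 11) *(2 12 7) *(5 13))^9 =((1 13 5 12 7 2 10 15 11))^9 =(15)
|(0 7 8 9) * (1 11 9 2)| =|(0 7 8 2 1 11 9)| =7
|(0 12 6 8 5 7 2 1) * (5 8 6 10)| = |(0 12 10 5 7 2 1)| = 7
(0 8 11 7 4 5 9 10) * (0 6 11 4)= (0 8 4 5 9 10 6 11 7)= [8, 1, 2, 3, 5, 9, 11, 0, 4, 10, 6, 7]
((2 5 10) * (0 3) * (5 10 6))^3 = ((0 3)(2 10)(5 6))^3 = (0 3)(2 10)(5 6)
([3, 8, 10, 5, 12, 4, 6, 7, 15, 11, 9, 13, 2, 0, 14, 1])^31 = (0 3 5 4 12 2 10 9 11 13)(1 8 15)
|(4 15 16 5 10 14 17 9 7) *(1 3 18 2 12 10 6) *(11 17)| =|(1 3 18 2 12 10 14 11 17 9 7 4 15 16 5 6)| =16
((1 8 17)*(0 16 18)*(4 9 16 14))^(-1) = ((0 14 4 9 16 18)(1 8 17))^(-1) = (0 18 16 9 4 14)(1 17 8)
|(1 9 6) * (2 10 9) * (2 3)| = 6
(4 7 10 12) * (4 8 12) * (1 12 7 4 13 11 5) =[0, 12, 2, 3, 4, 1, 6, 10, 7, 9, 13, 5, 8, 11] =(1 12 8 7 10 13 11 5)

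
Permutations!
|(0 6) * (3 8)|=|(0 6)(3 8)|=2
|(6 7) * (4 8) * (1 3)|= |(1 3)(4 8)(6 7)|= 2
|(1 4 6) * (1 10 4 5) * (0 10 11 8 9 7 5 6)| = 21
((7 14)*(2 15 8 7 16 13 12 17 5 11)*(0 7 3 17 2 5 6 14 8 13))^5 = (0 6 8 16 17 7 14 3)(2 15 13 12)(5 11)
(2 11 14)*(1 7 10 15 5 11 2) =(1 7 10 15 5 11 14) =[0, 7, 2, 3, 4, 11, 6, 10, 8, 9, 15, 14, 12, 13, 1, 5]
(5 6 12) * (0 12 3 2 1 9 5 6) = (0 12 6 3 2 1 9 5) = [12, 9, 1, 2, 4, 0, 3, 7, 8, 5, 10, 11, 6]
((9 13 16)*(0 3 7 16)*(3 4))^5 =(0 9 7 4 13 16 3)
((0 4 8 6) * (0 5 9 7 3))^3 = (0 6 7 4 5 3 8 9)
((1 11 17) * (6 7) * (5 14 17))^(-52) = (1 14 11 17 5) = ((1 11 5 14 17)(6 7))^(-52)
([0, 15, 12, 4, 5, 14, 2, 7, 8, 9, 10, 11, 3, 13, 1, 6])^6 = [0, 4, 1, 6, 2, 12, 14, 7, 8, 9, 10, 11, 15, 13, 3, 5]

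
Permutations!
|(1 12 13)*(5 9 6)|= 3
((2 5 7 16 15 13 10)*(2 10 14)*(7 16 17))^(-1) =(2 14 13 15 16 5)(7 17) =((2 5 16 15 13 14)(7 17))^(-1)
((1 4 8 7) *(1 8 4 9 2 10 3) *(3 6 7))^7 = (1 3 8 7 6 10 2 9)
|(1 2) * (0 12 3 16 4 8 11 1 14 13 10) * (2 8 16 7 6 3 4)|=|(0 12 4 16 2 14 13 10)(1 8 11)(3 7 6)|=24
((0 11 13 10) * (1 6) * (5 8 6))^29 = ((0 11 13 10)(1 5 8 6))^29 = (0 11 13 10)(1 5 8 6)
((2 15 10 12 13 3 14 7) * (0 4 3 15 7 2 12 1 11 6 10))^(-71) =((0 4 3 14 2 7 12 13 15)(1 11 6 10))^(-71) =(0 4 3 14 2 7 12 13 15)(1 11 6 10)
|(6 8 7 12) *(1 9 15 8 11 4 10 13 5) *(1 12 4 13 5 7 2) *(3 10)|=45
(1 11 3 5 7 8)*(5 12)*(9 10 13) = (1 11 3 12 5 7 8)(9 10 13) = [0, 11, 2, 12, 4, 7, 6, 8, 1, 10, 13, 3, 5, 9]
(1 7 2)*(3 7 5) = (1 5 3 7 2) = [0, 5, 1, 7, 4, 3, 6, 2]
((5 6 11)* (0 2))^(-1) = ((0 2)(5 6 11))^(-1) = (0 2)(5 11 6)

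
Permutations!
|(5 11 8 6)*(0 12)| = 4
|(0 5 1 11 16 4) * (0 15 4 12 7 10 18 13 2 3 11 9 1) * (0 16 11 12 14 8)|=|(0 5 16 14 8)(1 9)(2 3 12 7 10 18 13)(4 15)|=70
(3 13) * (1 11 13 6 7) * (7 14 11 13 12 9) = (1 13 3 6 14 11 12 9 7) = [0, 13, 2, 6, 4, 5, 14, 1, 8, 7, 10, 12, 9, 3, 11]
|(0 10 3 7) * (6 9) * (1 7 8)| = |(0 10 3 8 1 7)(6 9)| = 6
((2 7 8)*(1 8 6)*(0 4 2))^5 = (0 1 7 4 8 6 2)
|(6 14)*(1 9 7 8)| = |(1 9 7 8)(6 14)| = 4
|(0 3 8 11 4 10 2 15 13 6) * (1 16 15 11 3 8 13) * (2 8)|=|(0 2 11 4 10 8 3 13 6)(1 16 15)|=9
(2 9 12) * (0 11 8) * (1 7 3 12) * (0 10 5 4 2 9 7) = (0 11 8 10 5 4 2 7 3 12 9 1) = [11, 0, 7, 12, 2, 4, 6, 3, 10, 1, 5, 8, 9]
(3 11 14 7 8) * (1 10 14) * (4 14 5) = (1 10 5 4 14 7 8 3 11) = [0, 10, 2, 11, 14, 4, 6, 8, 3, 9, 5, 1, 12, 13, 7]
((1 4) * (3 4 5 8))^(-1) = ((1 5 8 3 4))^(-1) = (1 4 3 8 5)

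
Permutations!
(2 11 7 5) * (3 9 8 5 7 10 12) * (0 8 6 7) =(0 8 5 2 11 10 12 3 9 6 7) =[8, 1, 11, 9, 4, 2, 7, 0, 5, 6, 12, 10, 3]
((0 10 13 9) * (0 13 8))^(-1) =((0 10 8)(9 13))^(-1) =(0 8 10)(9 13)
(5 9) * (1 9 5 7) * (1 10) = (1 9 7 10) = [0, 9, 2, 3, 4, 5, 6, 10, 8, 7, 1]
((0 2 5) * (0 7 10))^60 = ((0 2 5 7 10))^60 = (10)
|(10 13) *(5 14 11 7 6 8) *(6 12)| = |(5 14 11 7 12 6 8)(10 13)| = 14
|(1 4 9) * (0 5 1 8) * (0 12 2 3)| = |(0 5 1 4 9 8 12 2 3)| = 9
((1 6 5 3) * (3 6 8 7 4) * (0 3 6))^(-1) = ((0 3 1 8 7 4 6 5))^(-1) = (0 5 6 4 7 8 1 3)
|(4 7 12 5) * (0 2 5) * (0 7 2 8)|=|(0 8)(2 5 4)(7 12)|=6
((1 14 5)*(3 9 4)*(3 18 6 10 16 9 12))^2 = (1 5 14)(4 6 16)(9 18 10)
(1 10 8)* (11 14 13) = (1 10 8)(11 14 13) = [0, 10, 2, 3, 4, 5, 6, 7, 1, 9, 8, 14, 12, 11, 13]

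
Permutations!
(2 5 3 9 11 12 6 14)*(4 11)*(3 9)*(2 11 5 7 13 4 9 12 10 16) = (2 7 13 4 5 12 6 14 11 10 16) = [0, 1, 7, 3, 5, 12, 14, 13, 8, 9, 16, 10, 6, 4, 11, 15, 2]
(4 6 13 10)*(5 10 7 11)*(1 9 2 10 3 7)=(1 9 2 10 4 6 13)(3 7 11 5)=[0, 9, 10, 7, 6, 3, 13, 11, 8, 2, 4, 5, 12, 1]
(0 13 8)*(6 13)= (0 6 13 8)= [6, 1, 2, 3, 4, 5, 13, 7, 0, 9, 10, 11, 12, 8]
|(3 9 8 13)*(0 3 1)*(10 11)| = 6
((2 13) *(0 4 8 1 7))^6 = ((0 4 8 1 7)(2 13))^6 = (13)(0 4 8 1 7)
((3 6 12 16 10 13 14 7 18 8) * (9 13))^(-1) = ((3 6 12 16 10 9 13 14 7 18 8))^(-1) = (3 8 18 7 14 13 9 10 16 12 6)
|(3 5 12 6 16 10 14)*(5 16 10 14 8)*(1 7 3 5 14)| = 12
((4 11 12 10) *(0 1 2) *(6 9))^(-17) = ((0 1 2)(4 11 12 10)(6 9))^(-17) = (0 1 2)(4 10 12 11)(6 9)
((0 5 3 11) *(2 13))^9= ((0 5 3 11)(2 13))^9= (0 5 3 11)(2 13)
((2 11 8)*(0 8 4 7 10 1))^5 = ((0 8 2 11 4 7 10 1))^5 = (0 7 2 1 4 8 10 11)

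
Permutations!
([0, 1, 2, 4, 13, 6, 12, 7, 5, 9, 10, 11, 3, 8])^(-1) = [0, 1, 2, 12, 3, 8, 5, 7, 13, 9, 10, 11, 6, 4]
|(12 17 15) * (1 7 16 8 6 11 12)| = 9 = |(1 7 16 8 6 11 12 17 15)|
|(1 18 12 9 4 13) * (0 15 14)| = 6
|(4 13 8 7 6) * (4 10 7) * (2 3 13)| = |(2 3 13 8 4)(6 10 7)| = 15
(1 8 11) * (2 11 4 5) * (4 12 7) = (1 8 12 7 4 5 2 11) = [0, 8, 11, 3, 5, 2, 6, 4, 12, 9, 10, 1, 7]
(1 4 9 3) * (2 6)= (1 4 9 3)(2 6)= [0, 4, 6, 1, 9, 5, 2, 7, 8, 3]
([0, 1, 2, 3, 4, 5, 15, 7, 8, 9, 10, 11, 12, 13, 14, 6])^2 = (15)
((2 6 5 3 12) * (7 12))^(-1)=(2 12 7 3 5 6)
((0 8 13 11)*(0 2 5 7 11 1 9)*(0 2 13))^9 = ((0 8)(1 9 2 5 7 11 13))^9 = (0 8)(1 2 7 13 9 5 11)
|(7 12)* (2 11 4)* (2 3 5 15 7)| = |(2 11 4 3 5 15 7 12)| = 8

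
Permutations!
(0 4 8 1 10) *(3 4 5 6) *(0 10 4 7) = (10)(0 5 6 3 7)(1 4 8) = [5, 4, 2, 7, 8, 6, 3, 0, 1, 9, 10]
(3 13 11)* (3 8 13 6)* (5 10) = (3 6)(5 10)(8 13 11) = [0, 1, 2, 6, 4, 10, 3, 7, 13, 9, 5, 8, 12, 11]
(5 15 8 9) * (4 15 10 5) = (4 15 8 9)(5 10) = [0, 1, 2, 3, 15, 10, 6, 7, 9, 4, 5, 11, 12, 13, 14, 8]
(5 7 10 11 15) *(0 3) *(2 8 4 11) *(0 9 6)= (0 3 9 6)(2 8 4 11 15 5 7 10)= [3, 1, 8, 9, 11, 7, 0, 10, 4, 6, 2, 15, 12, 13, 14, 5]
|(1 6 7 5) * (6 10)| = |(1 10 6 7 5)| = 5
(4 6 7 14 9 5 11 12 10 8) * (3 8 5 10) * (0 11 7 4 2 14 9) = (0 11 12 3 8 2 14)(4 6)(5 7 9 10) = [11, 1, 14, 8, 6, 7, 4, 9, 2, 10, 5, 12, 3, 13, 0]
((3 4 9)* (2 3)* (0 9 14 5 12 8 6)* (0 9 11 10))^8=(0 10 11)(2 9 6 8 12 5 14 4 3)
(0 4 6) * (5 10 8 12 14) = (0 4 6)(5 10 8 12 14) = [4, 1, 2, 3, 6, 10, 0, 7, 12, 9, 8, 11, 14, 13, 5]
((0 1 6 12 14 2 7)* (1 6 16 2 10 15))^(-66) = ((0 6 12 14 10 15 1 16 2 7))^(-66) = (0 10 2 12 1)(6 15 7 14 16)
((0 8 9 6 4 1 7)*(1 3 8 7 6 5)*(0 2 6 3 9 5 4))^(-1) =(0 6 2 7)(1 5 8 3)(4 9)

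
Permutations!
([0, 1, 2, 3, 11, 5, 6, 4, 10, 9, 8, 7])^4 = [0, 1, 2, 3, 11, 5, 6, 4, 8, 9, 10, 7]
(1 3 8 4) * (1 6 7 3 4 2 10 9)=[0, 4, 10, 8, 6, 5, 7, 3, 2, 1, 9]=(1 4 6 7 3 8 2 10 9)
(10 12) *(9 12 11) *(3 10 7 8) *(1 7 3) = [0, 7, 2, 10, 4, 5, 6, 8, 1, 12, 11, 9, 3] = (1 7 8)(3 10 11 9 12)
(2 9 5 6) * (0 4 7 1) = [4, 0, 9, 3, 7, 6, 2, 1, 8, 5] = (0 4 7 1)(2 9 5 6)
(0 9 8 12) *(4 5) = (0 9 8 12)(4 5) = [9, 1, 2, 3, 5, 4, 6, 7, 12, 8, 10, 11, 0]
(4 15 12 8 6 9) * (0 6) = (0 6 9 4 15 12 8) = [6, 1, 2, 3, 15, 5, 9, 7, 0, 4, 10, 11, 8, 13, 14, 12]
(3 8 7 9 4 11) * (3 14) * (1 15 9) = [0, 15, 2, 8, 11, 5, 6, 1, 7, 4, 10, 14, 12, 13, 3, 9] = (1 15 9 4 11 14 3 8 7)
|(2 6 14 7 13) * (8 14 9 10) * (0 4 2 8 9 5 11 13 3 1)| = 12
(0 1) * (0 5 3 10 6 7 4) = (0 1 5 3 10 6 7 4) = [1, 5, 2, 10, 0, 3, 7, 4, 8, 9, 6]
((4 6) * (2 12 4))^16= ((2 12 4 6))^16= (12)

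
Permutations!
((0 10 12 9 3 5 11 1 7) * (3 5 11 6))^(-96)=((0 10 12 9 5 6 3 11 1 7))^(-96)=(0 5 1 12 3)(6 7 9 11 10)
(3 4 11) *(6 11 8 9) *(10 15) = (3 4 8 9 6 11)(10 15) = [0, 1, 2, 4, 8, 5, 11, 7, 9, 6, 15, 3, 12, 13, 14, 10]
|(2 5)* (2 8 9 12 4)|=6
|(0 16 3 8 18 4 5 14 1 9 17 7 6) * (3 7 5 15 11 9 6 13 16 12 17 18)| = 210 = |(0 12 17 5 14 1 6)(3 8)(4 15 11 9 18)(7 13 16)|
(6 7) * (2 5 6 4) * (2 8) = (2 5 6 7 4 8) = [0, 1, 5, 3, 8, 6, 7, 4, 2]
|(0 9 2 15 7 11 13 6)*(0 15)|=|(0 9 2)(6 15 7 11 13)|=15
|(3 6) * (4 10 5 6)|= |(3 4 10 5 6)|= 5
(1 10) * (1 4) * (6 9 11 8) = [0, 10, 2, 3, 1, 5, 9, 7, 6, 11, 4, 8] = (1 10 4)(6 9 11 8)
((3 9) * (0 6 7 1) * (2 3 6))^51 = ((0 2 3 9 6 7 1))^51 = (0 3 6 1 2 9 7)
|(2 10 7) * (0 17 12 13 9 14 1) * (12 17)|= |(17)(0 12 13 9 14 1)(2 10 7)|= 6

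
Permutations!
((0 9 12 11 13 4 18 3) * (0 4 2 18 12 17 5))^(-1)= ((0 9 17 5)(2 18 3 4 12 11 13))^(-1)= (0 5 17 9)(2 13 11 12 4 3 18)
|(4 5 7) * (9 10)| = 6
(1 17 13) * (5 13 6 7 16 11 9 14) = [0, 17, 2, 3, 4, 13, 7, 16, 8, 14, 10, 9, 12, 1, 5, 15, 11, 6] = (1 17 6 7 16 11 9 14 5 13)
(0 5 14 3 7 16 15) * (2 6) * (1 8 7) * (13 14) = (0 5 13 14 3 1 8 7 16 15)(2 6) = [5, 8, 6, 1, 4, 13, 2, 16, 7, 9, 10, 11, 12, 14, 3, 0, 15]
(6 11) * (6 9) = (6 11 9) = [0, 1, 2, 3, 4, 5, 11, 7, 8, 6, 10, 9]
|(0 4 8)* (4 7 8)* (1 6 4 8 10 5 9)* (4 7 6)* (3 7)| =|(0 6 3 7 10 5 9 1 4 8)| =10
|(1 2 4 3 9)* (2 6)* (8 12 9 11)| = 9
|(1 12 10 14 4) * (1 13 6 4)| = 12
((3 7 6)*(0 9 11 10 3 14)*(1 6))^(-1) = (0 14 6 1 7 3 10 11 9)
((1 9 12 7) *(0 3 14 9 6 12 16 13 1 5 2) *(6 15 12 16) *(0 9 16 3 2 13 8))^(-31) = ((0 2 9 6 3 14 16 8)(1 15 12 7 5 13))^(-31) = (0 2 9 6 3 14 16 8)(1 13 5 7 12 15)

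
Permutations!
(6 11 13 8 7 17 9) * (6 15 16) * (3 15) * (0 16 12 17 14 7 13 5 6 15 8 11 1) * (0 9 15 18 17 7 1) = [16, 9, 2, 8, 4, 6, 0, 14, 13, 3, 10, 5, 7, 11, 1, 12, 18, 15, 17] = (0 16 18 17 15 12 7 14 1 9 3 8 13 11 5 6)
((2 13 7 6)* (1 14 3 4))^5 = ((1 14 3 4)(2 13 7 6))^5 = (1 14 3 4)(2 13 7 6)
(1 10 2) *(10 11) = [0, 11, 1, 3, 4, 5, 6, 7, 8, 9, 2, 10] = (1 11 10 2)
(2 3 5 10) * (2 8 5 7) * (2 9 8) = (2 3 7 9 8 5 10) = [0, 1, 3, 7, 4, 10, 6, 9, 5, 8, 2]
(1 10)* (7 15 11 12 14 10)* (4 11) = (1 7 15 4 11 12 14 10) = [0, 7, 2, 3, 11, 5, 6, 15, 8, 9, 1, 12, 14, 13, 10, 4]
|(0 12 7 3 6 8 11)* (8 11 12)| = |(0 8 12 7 3 6 11)| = 7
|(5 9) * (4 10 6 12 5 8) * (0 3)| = 14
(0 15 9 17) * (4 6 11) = [15, 1, 2, 3, 6, 5, 11, 7, 8, 17, 10, 4, 12, 13, 14, 9, 16, 0] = (0 15 9 17)(4 6 11)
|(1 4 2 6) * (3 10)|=4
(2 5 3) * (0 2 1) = (0 2 5 3 1) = [2, 0, 5, 1, 4, 3]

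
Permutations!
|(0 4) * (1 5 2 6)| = 4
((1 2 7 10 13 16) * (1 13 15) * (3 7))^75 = (1 7)(2 10)(3 15)(13 16)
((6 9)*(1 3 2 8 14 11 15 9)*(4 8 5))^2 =((1 3 2 5 4 8 14 11 15 9 6))^2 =(1 2 4 14 15 6 3 5 8 11 9)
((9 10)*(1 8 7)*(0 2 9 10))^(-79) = ((10)(0 2 9)(1 8 7))^(-79) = (10)(0 9 2)(1 7 8)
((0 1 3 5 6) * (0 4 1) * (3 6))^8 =(1 4 6)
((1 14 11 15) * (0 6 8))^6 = ((0 6 8)(1 14 11 15))^6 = (1 11)(14 15)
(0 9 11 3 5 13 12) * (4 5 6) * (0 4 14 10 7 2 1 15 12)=(0 9 11 3 6 14 10 7 2 1 15 12 4 5 13)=[9, 15, 1, 6, 5, 13, 14, 2, 8, 11, 7, 3, 4, 0, 10, 12]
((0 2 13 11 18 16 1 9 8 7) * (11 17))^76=((0 2 13 17 11 18 16 1 9 8 7))^76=(0 7 8 9 1 16 18 11 17 13 2)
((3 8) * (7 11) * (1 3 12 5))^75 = ((1 3 8 12 5)(7 11))^75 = (12)(7 11)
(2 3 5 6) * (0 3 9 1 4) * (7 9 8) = (0 3 5 6 2 8 7 9 1 4) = [3, 4, 8, 5, 0, 6, 2, 9, 7, 1]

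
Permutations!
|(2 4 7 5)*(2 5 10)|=|(2 4 7 10)|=4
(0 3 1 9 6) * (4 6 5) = (0 3 1 9 5 4 6) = [3, 9, 2, 1, 6, 4, 0, 7, 8, 5]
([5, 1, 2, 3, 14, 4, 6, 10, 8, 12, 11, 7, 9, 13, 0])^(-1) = [14, 1, 2, 3, 5, 0, 6, 11, 8, 12, 7, 10, 9, 13, 4]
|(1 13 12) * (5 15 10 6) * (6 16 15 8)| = 3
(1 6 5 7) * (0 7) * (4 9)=(0 7 1 6 5)(4 9)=[7, 6, 2, 3, 9, 0, 5, 1, 8, 4]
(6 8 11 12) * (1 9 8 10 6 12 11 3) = (12)(1 9 8 3)(6 10) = [0, 9, 2, 1, 4, 5, 10, 7, 3, 8, 6, 11, 12]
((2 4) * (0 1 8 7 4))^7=(0 1 8 7 4 2)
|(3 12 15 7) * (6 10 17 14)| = 4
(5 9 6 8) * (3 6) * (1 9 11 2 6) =(1 9 3)(2 6 8 5 11) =[0, 9, 6, 1, 4, 11, 8, 7, 5, 3, 10, 2]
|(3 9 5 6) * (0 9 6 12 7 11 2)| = 14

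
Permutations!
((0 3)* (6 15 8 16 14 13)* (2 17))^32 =(17)(6 8 14)(13 15 16)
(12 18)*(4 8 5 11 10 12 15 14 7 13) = (4 8 5 11 10 12 18 15 14 7 13) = [0, 1, 2, 3, 8, 11, 6, 13, 5, 9, 12, 10, 18, 4, 7, 14, 16, 17, 15]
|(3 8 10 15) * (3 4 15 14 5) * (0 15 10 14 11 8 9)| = |(0 15 4 10 11 8 14 5 3 9)| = 10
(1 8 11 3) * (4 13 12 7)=(1 8 11 3)(4 13 12 7)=[0, 8, 2, 1, 13, 5, 6, 4, 11, 9, 10, 3, 7, 12]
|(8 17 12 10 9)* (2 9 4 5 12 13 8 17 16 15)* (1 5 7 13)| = |(1 5 12 10 4 7 13 8 16 15 2 9 17)| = 13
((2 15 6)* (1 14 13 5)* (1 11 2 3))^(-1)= ((1 14 13 5 11 2 15 6 3))^(-1)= (1 3 6 15 2 11 5 13 14)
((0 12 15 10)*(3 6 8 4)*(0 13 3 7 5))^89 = ((0 12 15 10 13 3 6 8 4 7 5))^89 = (0 12 15 10 13 3 6 8 4 7 5)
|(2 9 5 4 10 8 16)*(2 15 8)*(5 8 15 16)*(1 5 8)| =6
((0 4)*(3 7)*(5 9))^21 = ((0 4)(3 7)(5 9))^21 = (0 4)(3 7)(5 9)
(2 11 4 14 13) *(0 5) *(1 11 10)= (0 5)(1 11 4 14 13 2 10)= [5, 11, 10, 3, 14, 0, 6, 7, 8, 9, 1, 4, 12, 2, 13]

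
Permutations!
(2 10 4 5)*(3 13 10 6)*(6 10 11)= (2 10 4 5)(3 13 11 6)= [0, 1, 10, 13, 5, 2, 3, 7, 8, 9, 4, 6, 12, 11]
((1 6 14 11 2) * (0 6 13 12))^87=(0 12 13 1 2 11 14 6)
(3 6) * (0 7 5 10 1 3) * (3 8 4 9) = (0 7 5 10 1 8 4 9 3 6) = [7, 8, 2, 6, 9, 10, 0, 5, 4, 3, 1]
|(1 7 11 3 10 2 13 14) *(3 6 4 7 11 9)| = |(1 11 6 4 7 9 3 10 2 13 14)| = 11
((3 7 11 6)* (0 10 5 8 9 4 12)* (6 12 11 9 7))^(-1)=(0 12 11 4 9 7 8 5 10)(3 6)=((0 10 5 8 7 9 4 11 12)(3 6))^(-1)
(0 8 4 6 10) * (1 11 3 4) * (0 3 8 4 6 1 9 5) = (0 4 1 11 8 9 5)(3 6 10) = [4, 11, 2, 6, 1, 0, 10, 7, 9, 5, 3, 8]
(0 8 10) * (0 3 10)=(0 8)(3 10)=[8, 1, 2, 10, 4, 5, 6, 7, 0, 9, 3]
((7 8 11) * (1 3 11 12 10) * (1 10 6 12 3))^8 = (12)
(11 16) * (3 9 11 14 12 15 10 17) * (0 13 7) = (0 13 7)(3 9 11 16 14 12 15 10 17) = [13, 1, 2, 9, 4, 5, 6, 0, 8, 11, 17, 16, 15, 7, 12, 10, 14, 3]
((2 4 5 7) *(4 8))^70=(8)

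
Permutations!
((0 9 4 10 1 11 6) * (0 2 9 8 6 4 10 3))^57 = (0 11 9 8 4 10 6 3 1 2)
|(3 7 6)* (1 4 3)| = |(1 4 3 7 6)| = 5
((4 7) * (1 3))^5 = ((1 3)(4 7))^5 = (1 3)(4 7)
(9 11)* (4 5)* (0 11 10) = (0 11 9 10)(4 5) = [11, 1, 2, 3, 5, 4, 6, 7, 8, 10, 0, 9]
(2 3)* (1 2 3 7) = (1 2 7) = [0, 2, 7, 3, 4, 5, 6, 1]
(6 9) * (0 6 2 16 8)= [6, 1, 16, 3, 4, 5, 9, 7, 0, 2, 10, 11, 12, 13, 14, 15, 8]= (0 6 9 2 16 8)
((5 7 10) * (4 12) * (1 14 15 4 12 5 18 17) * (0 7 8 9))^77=(0 1 8 18 4 7 14 9 17 5 10 15)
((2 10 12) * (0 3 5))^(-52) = ((0 3 5)(2 10 12))^(-52) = (0 5 3)(2 12 10)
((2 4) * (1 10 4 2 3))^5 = ((1 10 4 3))^5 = (1 10 4 3)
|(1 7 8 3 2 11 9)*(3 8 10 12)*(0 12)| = |(0 12 3 2 11 9 1 7 10)| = 9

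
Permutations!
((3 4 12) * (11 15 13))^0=(15)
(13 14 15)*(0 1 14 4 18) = (0 1 14 15 13 4 18) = [1, 14, 2, 3, 18, 5, 6, 7, 8, 9, 10, 11, 12, 4, 15, 13, 16, 17, 0]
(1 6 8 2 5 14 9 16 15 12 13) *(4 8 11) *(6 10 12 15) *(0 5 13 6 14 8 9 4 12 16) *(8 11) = (0 5 11 12 6 8 2 13 1 10 16 14 4 9) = [5, 10, 13, 3, 9, 11, 8, 7, 2, 0, 16, 12, 6, 1, 4, 15, 14]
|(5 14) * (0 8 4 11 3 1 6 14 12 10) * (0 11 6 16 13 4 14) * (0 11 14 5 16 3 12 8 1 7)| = 8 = |(0 1 3 7)(4 6 11 12 10 14 16 13)(5 8)|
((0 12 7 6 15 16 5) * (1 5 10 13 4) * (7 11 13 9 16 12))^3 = ((0 7 6 15 12 11 13 4 1 5)(9 16 10))^3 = (16)(0 15 13 5 6 11 1 7 12 4)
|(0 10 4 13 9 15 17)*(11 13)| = 8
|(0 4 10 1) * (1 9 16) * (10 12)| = |(0 4 12 10 9 16 1)| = 7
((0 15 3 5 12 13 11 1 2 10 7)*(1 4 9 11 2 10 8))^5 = (0 13 7 12 10 5 1 3 8 15 2)(4 11 9)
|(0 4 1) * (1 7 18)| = 5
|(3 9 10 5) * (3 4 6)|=6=|(3 9 10 5 4 6)|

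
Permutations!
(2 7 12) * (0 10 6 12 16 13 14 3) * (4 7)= (0 10 6 12 2 4 7 16 13 14 3)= [10, 1, 4, 0, 7, 5, 12, 16, 8, 9, 6, 11, 2, 14, 3, 15, 13]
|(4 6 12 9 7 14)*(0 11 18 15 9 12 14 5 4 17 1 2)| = |(0 11 18 15 9 7 5 4 6 14 17 1 2)| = 13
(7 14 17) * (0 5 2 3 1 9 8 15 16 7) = (0 5 2 3 1 9 8 15 16 7 14 17) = [5, 9, 3, 1, 4, 2, 6, 14, 15, 8, 10, 11, 12, 13, 17, 16, 7, 0]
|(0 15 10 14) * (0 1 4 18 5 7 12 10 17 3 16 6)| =24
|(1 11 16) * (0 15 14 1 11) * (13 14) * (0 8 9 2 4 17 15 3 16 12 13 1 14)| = |(0 3 16 11 12 13)(1 8 9 2 4 17 15)| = 42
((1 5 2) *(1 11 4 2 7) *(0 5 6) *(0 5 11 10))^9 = (0 10 2 4 11)(1 6 5 7)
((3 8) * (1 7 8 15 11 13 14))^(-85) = (1 3 13 7 15 14 8 11) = ((1 7 8 3 15 11 13 14))^(-85)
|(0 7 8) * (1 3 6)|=3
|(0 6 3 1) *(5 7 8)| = 12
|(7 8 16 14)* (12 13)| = 4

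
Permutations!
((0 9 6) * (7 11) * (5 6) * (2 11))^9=((0 9 5 6)(2 11 7))^9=(11)(0 9 5 6)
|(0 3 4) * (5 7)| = |(0 3 4)(5 7)| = 6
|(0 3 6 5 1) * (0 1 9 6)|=|(0 3)(5 9 6)|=6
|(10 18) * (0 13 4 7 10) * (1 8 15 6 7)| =|(0 13 4 1 8 15 6 7 10 18)| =10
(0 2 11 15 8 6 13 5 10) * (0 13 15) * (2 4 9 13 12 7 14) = [4, 1, 11, 3, 9, 10, 15, 14, 6, 13, 12, 0, 7, 5, 2, 8] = (0 4 9 13 5 10 12 7 14 2 11)(6 15 8)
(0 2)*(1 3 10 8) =(0 2)(1 3 10 8) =[2, 3, 0, 10, 4, 5, 6, 7, 1, 9, 8]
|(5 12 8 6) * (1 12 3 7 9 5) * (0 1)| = 20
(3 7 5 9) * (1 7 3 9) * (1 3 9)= (1 7 5 3 9)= [0, 7, 2, 9, 4, 3, 6, 5, 8, 1]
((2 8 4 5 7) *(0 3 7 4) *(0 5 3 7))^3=((0 7 2 8 5 4 3))^3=(0 8 3 2 4 7 5)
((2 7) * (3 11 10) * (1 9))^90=(11)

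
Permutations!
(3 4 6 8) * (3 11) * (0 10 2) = (0 10 2)(3 4 6 8 11) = [10, 1, 0, 4, 6, 5, 8, 7, 11, 9, 2, 3]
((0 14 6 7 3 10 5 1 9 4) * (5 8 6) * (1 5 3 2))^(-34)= ((0 14 3 10 8 6 7 2 1 9 4))^(-34)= (0 4 9 1 2 7 6 8 10 3 14)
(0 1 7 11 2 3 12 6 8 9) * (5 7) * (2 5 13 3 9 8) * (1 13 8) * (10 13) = (0 10 13 3 12 6 2 9)(1 8)(5 7 11) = [10, 8, 9, 12, 4, 7, 2, 11, 1, 0, 13, 5, 6, 3]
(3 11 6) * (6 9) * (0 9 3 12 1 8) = (0 9 6 12 1 8)(3 11) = [9, 8, 2, 11, 4, 5, 12, 7, 0, 6, 10, 3, 1]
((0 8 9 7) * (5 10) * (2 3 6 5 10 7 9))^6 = (10)(0 7 5 6 3 2 8)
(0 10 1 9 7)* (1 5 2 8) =(0 10 5 2 8 1 9 7) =[10, 9, 8, 3, 4, 2, 6, 0, 1, 7, 5]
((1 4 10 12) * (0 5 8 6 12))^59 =((0 5 8 6 12 1 4 10))^59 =(0 6 4 5 12 10 8 1)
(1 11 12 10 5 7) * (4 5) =(1 11 12 10 4 5 7) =[0, 11, 2, 3, 5, 7, 6, 1, 8, 9, 4, 12, 10]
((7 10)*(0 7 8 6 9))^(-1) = (0 9 6 8 10 7)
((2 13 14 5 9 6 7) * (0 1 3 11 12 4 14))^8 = (0 9 11 2 14 1 6 12 13 5 3 7 4)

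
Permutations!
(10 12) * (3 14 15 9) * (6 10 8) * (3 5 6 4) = (3 14 15 9 5 6 10 12 8 4) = [0, 1, 2, 14, 3, 6, 10, 7, 4, 5, 12, 11, 8, 13, 15, 9]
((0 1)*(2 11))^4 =(11)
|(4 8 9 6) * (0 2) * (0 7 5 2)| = 12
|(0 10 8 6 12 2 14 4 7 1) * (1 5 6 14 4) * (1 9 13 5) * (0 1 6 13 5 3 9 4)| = |(0 10 8 14 4 7 6 12 2)(3 9 5 13)| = 36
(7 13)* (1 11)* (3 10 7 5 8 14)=(1 11)(3 10 7 13 5 8 14)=[0, 11, 2, 10, 4, 8, 6, 13, 14, 9, 7, 1, 12, 5, 3]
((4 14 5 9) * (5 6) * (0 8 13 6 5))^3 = (0 6 13 8)(4 9 5 14)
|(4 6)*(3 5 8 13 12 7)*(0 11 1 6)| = |(0 11 1 6 4)(3 5 8 13 12 7)| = 30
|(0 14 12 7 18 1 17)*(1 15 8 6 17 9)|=18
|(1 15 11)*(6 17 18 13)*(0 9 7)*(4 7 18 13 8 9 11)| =6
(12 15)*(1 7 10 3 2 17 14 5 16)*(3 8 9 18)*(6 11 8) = [0, 7, 17, 2, 4, 16, 11, 10, 9, 18, 6, 8, 15, 13, 5, 12, 1, 14, 3] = (1 7 10 6 11 8 9 18 3 2 17 14 5 16)(12 15)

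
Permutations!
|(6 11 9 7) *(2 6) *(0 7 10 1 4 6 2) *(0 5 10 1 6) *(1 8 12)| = |(0 7 5 10 6 11 9 8 12 1 4)| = 11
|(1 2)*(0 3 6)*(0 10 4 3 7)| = |(0 7)(1 2)(3 6 10 4)| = 4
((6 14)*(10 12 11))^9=(6 14)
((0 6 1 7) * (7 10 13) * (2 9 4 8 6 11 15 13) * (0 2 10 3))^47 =(0 3 1 6 8 4 9 2 7 13 15 11)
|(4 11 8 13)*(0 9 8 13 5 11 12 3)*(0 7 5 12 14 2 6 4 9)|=8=|(2 6 4 14)(3 7 5 11 13 9 8 12)|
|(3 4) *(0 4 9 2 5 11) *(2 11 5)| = |(0 4 3 9 11)| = 5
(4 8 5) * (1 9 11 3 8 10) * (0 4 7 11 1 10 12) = (0 4 12)(1 9)(3 8 5 7 11) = [4, 9, 2, 8, 12, 7, 6, 11, 5, 1, 10, 3, 0]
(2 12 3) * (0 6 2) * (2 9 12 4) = [6, 1, 4, 0, 2, 5, 9, 7, 8, 12, 10, 11, 3] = (0 6 9 12 3)(2 4)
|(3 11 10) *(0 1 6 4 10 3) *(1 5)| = |(0 5 1 6 4 10)(3 11)| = 6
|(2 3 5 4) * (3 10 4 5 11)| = 6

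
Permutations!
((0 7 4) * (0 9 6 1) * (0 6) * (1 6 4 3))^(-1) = (0 9 4 1 3 7)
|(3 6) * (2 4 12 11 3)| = 6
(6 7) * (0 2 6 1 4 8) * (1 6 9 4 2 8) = [8, 2, 9, 3, 1, 5, 7, 6, 0, 4] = (0 8)(1 2 9 4)(6 7)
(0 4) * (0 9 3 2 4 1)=(0 1)(2 4 9 3)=[1, 0, 4, 2, 9, 5, 6, 7, 8, 3]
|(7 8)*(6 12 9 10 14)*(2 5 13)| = |(2 5 13)(6 12 9 10 14)(7 8)| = 30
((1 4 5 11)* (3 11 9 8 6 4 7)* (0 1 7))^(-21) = ((0 1)(3 11 7)(4 5 9 8 6))^(-21) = (11)(0 1)(4 6 8 9 5)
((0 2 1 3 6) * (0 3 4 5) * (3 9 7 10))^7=((0 2 1 4 5)(3 6 9 7 10))^7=(0 1 5 2 4)(3 9 10 6 7)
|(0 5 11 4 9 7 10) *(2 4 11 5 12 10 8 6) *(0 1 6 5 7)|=|(0 12 10 1 6 2 4 9)(5 7 8)|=24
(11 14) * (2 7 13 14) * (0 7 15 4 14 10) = (0 7 13 10)(2 15 4 14 11) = [7, 1, 15, 3, 14, 5, 6, 13, 8, 9, 0, 2, 12, 10, 11, 4]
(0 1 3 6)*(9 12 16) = (0 1 3 6)(9 12 16) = [1, 3, 2, 6, 4, 5, 0, 7, 8, 12, 10, 11, 16, 13, 14, 15, 9]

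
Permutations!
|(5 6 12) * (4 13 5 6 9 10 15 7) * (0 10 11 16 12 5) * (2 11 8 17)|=18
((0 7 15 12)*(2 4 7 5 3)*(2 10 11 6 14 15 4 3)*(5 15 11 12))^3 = (0 2 12 5 10 15 3)(4 7)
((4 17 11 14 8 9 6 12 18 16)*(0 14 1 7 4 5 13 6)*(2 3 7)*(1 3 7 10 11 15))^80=(1 7 17)(2 4 15)(3 11 10)(5 6 18)(12 16 13)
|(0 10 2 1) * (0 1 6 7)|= 5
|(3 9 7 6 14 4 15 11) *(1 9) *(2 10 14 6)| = 10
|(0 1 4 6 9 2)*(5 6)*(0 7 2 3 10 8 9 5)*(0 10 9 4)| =6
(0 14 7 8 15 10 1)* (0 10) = (0 14 7 8 15)(1 10) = [14, 10, 2, 3, 4, 5, 6, 8, 15, 9, 1, 11, 12, 13, 7, 0]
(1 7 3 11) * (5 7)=(1 5 7 3 11)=[0, 5, 2, 11, 4, 7, 6, 3, 8, 9, 10, 1]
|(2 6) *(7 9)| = |(2 6)(7 9)| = 2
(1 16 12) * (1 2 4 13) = (1 16 12 2 4 13) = [0, 16, 4, 3, 13, 5, 6, 7, 8, 9, 10, 11, 2, 1, 14, 15, 12]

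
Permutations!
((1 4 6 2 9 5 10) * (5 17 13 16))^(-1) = (1 10 5 16 13 17 9 2 6 4) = ((1 4 6 2 9 17 13 16 5 10))^(-1)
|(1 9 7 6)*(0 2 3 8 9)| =8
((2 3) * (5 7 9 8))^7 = ((2 3)(5 7 9 8))^7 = (2 3)(5 8 9 7)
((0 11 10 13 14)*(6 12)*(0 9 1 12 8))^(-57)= (0 13 1 8 10 9 6 11 14 12)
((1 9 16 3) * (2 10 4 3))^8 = ((1 9 16 2 10 4 3))^8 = (1 9 16 2 10 4 3)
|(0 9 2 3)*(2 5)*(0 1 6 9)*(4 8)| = |(1 6 9 5 2 3)(4 8)| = 6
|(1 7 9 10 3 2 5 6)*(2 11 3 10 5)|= 10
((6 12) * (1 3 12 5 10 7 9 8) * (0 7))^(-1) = ((0 7 9 8 1 3 12 6 5 10))^(-1) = (0 10 5 6 12 3 1 8 9 7)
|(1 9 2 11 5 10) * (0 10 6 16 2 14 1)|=30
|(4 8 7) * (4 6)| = 4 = |(4 8 7 6)|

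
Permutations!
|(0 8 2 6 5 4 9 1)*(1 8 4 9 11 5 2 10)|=8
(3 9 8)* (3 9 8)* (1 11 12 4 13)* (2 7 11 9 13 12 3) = [0, 9, 7, 8, 12, 5, 6, 11, 13, 2, 10, 3, 4, 1] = (1 9 2 7 11 3 8 13)(4 12)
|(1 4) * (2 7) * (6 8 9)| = 6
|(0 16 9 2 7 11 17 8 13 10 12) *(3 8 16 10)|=|(0 10 12)(2 7 11 17 16 9)(3 8 13)|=6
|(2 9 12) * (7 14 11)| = |(2 9 12)(7 14 11)| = 3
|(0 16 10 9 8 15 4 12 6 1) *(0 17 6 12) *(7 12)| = 42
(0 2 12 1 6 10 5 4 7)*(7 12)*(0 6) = (0 2 7 6 10 5 4 12 1) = [2, 0, 7, 3, 12, 4, 10, 6, 8, 9, 5, 11, 1]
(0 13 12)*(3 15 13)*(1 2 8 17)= [3, 2, 8, 15, 4, 5, 6, 7, 17, 9, 10, 11, 0, 12, 14, 13, 16, 1]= (0 3 15 13 12)(1 2 8 17)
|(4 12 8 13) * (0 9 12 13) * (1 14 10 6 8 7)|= 18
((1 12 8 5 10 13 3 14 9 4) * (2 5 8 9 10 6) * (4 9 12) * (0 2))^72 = (14)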